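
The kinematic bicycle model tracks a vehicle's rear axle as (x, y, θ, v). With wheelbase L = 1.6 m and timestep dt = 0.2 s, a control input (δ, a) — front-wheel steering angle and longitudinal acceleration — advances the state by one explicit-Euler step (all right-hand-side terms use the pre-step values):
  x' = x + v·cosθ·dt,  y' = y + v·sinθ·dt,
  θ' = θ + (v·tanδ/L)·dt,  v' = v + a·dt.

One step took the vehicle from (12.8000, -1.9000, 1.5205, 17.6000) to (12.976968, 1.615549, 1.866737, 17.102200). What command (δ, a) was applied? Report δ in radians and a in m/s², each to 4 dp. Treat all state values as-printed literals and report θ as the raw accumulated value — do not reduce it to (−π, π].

δ = 0.1561, a = -2.4890

a = (v'−v)/dt = (-0.497800)/0.2 = -2.4890
Δθ = θ'−θ = 0.346237;  (v·dt/L) = 17.6000·0.2/1.6 = 2.200000
tan δ = Δθ·L/(v·dt) = 0.157380  →  δ = 0.1561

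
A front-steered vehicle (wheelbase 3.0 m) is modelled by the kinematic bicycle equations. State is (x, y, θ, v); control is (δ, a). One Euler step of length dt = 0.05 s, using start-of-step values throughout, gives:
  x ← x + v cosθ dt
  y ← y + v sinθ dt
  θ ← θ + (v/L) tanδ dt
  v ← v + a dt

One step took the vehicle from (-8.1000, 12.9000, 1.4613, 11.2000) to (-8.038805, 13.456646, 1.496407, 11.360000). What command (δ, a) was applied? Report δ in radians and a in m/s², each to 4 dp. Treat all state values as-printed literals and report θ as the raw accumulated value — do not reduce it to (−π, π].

a = (v'−v)/dt = (0.160000)/0.05 = 3.2000
Δθ = θ'−θ = 0.035107;  (v·dt/L) = 11.2000·0.05/3.0 = 0.186667
tan δ = Δθ·L/(v·dt) = 0.188073  →  δ = 0.1859

δ = 0.1859, a = 3.2000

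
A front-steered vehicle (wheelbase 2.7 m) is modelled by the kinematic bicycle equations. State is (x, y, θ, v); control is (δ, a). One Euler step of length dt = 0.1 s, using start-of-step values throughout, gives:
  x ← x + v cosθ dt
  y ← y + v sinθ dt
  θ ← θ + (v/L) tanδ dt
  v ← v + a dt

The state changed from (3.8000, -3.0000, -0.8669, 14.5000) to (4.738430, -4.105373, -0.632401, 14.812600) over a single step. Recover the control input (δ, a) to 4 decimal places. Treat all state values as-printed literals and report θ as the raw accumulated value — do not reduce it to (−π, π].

a = (v'−v)/dt = (0.312600)/0.1 = 3.1260
Δθ = θ'−θ = 0.234499;  (v·dt/L) = 14.5000·0.1/2.7 = 0.537037
tan δ = Δθ·L/(v·dt) = 0.436653  →  δ = 0.4117

δ = 0.4117, a = 3.1260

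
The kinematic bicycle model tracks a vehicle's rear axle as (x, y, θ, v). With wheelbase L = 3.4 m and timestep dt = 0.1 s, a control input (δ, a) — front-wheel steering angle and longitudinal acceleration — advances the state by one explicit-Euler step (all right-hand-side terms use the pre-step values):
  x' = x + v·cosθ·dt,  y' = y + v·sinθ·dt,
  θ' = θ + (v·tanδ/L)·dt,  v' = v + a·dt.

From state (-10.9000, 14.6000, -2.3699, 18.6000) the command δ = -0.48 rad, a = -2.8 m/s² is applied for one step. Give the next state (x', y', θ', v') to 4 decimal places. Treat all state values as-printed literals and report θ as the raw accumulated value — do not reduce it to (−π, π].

(-12.2331, 13.3029, -2.6547, 18.3200)

x' = -10.9000 + 18.6000·cos(-2.3699)·0.1 = -12.2331
y' = 14.6000 + 18.6000·sin(-2.3699)·0.1 = 13.3029
θ' = -2.3699 + (18.6000/3.4)·tan(-0.48)·0.1 = -2.6547
v' = 18.6000 − 2.8000·0.1 = 18.3200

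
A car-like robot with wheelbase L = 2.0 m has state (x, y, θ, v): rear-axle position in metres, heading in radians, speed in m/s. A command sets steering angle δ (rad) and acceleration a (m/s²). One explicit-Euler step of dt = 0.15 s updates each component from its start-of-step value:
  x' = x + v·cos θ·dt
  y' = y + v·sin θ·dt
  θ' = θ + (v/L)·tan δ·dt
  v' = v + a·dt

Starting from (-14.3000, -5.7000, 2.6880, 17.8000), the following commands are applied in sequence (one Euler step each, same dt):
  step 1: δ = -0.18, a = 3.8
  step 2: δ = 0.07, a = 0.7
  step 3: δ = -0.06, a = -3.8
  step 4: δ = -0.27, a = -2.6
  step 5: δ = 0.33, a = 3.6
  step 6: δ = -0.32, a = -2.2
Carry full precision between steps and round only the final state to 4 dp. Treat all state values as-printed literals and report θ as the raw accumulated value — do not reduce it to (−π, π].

(-26.7081, 4.3230, 2.0880, 17.7250)

after step 1 (δ=-0.18, a=3.8): (-16.700006, -4.530012, 2.445071, 18.370000)
after step 2 (δ=0.07, a=0.7): (-18.813690, -2.762211, 2.541671, 18.475000)
after step 3 (δ=-0.06, a=-3.8): (-21.101024, -1.197625, 2.458434, 17.905000)
after step 4 (δ=-0.27, a=-2.6): (-23.184044, 0.497745, 2.086782, 17.515000)
after step 5 (δ=0.33, a=3.6): (-24.480310, 2.782945, 2.536731, 18.055000)
after step 6 (δ=-0.32, a=-2.2): (-26.708064, 4.322986, 2.087989, 17.725000)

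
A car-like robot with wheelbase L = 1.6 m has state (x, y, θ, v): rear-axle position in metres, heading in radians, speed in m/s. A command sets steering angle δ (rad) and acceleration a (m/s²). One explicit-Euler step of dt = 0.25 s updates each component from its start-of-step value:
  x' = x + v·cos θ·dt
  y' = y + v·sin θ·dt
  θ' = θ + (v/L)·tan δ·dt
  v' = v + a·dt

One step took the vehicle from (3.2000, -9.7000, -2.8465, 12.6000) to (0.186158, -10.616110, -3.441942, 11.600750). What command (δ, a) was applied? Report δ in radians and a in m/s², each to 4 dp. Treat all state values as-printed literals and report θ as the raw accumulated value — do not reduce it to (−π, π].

δ = -0.2937, a = -3.9970

a = (v'−v)/dt = (-0.999250)/0.25 = -3.9970
Δθ = θ'−θ = -0.595442;  (v·dt/L) = 12.6000·0.25/1.6 = 1.968750
tan δ = Δθ·L/(v·dt) = -0.302447  →  δ = -0.2937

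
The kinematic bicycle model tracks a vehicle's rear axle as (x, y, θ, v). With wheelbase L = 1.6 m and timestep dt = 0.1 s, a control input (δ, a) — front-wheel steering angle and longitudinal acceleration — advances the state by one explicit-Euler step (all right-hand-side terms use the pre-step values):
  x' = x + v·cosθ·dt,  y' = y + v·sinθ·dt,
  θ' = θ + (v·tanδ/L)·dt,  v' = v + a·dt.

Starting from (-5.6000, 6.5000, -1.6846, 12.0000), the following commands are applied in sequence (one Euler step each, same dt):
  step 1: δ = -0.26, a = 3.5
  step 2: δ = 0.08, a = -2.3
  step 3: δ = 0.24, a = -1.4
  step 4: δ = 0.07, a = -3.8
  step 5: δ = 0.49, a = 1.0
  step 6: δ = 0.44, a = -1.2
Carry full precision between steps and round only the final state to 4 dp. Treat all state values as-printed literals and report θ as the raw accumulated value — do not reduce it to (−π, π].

(-6.0868, -0.4858, -0.8534, 11.5800)

after step 1 (δ=-0.26, a=3.5): (-5.736270, 5.307762, -1.884116, 12.350000)
after step 2 (δ=0.08, a=-2.3): (-6.116920, 4.132888, -1.822234, 12.120000)
after step 3 (δ=0.24, a=-1.4): (-6.418461, 2.958998, -1.636861, 11.980000)
after step 4 (δ=0.07, a=-3.8): (-6.497550, 1.763612, -1.584363, 11.600000)
after step 5 (δ=0.49, a=1.0): (-6.513286, 0.603718, -1.197657, 11.700000)
after step 6 (δ=0.44, a=-1.2): (-6.086773, -0.485771, -0.853398, 11.580000)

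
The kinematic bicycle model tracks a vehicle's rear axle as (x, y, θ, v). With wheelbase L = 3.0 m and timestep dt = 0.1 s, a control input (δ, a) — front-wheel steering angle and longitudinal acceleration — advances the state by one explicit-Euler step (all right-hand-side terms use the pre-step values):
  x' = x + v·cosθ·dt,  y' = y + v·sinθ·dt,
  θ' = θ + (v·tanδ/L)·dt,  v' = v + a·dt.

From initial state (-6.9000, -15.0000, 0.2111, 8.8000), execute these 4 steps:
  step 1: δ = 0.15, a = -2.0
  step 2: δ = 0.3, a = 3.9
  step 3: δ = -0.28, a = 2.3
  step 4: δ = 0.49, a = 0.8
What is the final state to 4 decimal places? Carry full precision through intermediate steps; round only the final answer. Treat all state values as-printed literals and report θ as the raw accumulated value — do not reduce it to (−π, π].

(-3.4696, -14.0598, 0.4219, 9.3000)

after step 1 (δ=0.15, a=-2.0): (-6.039535, -14.815609, 0.255433, 8.600000)
after step 2 (δ=0.3, a=3.9): (-5.207439, -14.598317, 0.344109, 8.990000)
after step 3 (δ=-0.28, a=2.3): (-4.361141, -14.295032, 0.257939, 9.220000)
after step 4 (δ=0.49, a=0.8): (-3.469643, -14.059841, 0.421867, 9.300000)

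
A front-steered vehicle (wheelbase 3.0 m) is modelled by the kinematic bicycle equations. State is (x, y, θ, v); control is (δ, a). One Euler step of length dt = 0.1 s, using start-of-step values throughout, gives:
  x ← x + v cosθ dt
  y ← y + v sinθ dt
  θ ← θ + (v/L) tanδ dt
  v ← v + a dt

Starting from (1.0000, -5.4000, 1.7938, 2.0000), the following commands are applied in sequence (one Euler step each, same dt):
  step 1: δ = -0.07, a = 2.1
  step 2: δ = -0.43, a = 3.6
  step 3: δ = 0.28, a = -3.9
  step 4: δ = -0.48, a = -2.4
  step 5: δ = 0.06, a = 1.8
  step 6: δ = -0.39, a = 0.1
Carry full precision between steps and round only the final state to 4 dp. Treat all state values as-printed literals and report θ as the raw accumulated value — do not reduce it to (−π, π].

(0.7454, -4.1234, 1.7170, 2.1300)

after step 1 (δ=-0.07, a=2.1): (0.955768, -5.204952, 1.789126, 2.210000)
after step 2 (δ=-0.43, a=3.6): (0.907900, -4.989199, 1.755341, 2.570000)
after step 3 (δ=0.28, a=-3.9): (0.860741, -4.736563, 1.779974, 2.180000)
after step 4 (δ=-0.48, a=-2.4): (0.815472, -4.523315, 1.742143, 1.940000)
after step 5 (δ=0.06, a=1.8): (0.782393, -4.332156, 1.746028, 2.120000)
after step 6 (δ=-0.39, a=0.1): (0.745433, -4.123402, 1.716980, 2.130000)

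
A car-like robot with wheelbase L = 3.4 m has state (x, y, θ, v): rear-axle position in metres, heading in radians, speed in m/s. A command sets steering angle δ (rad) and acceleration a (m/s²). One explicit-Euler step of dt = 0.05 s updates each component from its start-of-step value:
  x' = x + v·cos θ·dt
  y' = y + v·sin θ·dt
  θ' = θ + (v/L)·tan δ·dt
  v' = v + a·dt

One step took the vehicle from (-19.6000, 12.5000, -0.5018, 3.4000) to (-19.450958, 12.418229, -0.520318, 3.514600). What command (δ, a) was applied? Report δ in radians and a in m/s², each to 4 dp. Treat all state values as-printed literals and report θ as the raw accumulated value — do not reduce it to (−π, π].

δ = -0.3547, a = 2.2920

a = (v'−v)/dt = (0.114600)/0.05 = 2.2920
Δθ = θ'−θ = -0.018518;  (v·dt/L) = 3.4000·0.05/3.4 = 0.050000
tan δ = Δθ·L/(v·dt) = -0.370360  →  δ = -0.3547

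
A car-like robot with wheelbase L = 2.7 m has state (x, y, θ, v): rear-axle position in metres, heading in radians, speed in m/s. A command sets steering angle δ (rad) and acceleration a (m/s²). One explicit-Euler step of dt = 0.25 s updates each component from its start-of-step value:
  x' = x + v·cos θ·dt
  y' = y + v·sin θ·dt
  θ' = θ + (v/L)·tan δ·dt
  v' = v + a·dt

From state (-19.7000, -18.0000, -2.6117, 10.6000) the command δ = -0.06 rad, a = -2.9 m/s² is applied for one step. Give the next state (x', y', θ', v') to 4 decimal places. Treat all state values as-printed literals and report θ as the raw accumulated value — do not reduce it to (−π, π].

x' = -19.7000 + 10.6000·cos(-2.6117)·0.25 = -21.9866
y' = -18.0000 + 10.6000·sin(-2.6117)·0.25 = -19.3394
θ' = -2.6117 + (10.6000/2.7)·tan(-0.06)·0.25 = -2.6707
v' = 10.6000 − 2.9000·0.25 = 9.8750

(-21.9866, -19.3394, -2.6707, 9.8750)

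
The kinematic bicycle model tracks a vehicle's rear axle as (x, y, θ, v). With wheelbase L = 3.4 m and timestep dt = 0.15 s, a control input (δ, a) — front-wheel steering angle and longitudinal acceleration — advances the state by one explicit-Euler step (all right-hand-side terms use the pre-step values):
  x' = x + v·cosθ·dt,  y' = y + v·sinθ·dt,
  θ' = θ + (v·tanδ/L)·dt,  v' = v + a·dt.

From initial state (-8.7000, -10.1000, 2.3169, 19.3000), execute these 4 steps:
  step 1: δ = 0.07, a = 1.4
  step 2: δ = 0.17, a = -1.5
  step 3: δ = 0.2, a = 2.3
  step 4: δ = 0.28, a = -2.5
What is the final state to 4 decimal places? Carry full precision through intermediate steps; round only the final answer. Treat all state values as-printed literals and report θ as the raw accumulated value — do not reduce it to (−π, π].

after step 1 (δ=0.07, a=1.4): (-10.665076, -7.974088, 2.376600, 19.510000)
after step 2 (δ=0.17, a=-1.5): (-12.776217, -5.947395, 2.524352, 19.285000)
after step 3 (δ=0.2, a=2.3): (-15.135192, -4.273107, 2.696819, 19.630000)
after step 4 (δ=0.28, a=-2.5): (-17.793216, -3.006226, 2.945850, 19.255000)

(-17.7932, -3.0062, 2.9458, 19.2550)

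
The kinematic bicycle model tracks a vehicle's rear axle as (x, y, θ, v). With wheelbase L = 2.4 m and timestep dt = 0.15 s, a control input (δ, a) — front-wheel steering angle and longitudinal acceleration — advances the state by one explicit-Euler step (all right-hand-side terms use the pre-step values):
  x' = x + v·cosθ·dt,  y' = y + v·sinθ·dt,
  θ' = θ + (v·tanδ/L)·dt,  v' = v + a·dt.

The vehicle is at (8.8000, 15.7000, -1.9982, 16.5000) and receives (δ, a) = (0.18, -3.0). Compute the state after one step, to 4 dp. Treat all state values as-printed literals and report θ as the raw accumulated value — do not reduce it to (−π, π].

(7.7741, 13.4476, -1.8105, 16.0500)

x' = 8.8000 + 16.5000·cos(-1.9982)·0.15 = 7.7741
y' = 15.7000 + 16.5000·sin(-1.9982)·0.15 = 13.4476
θ' = -1.9982 + (16.5000/2.4)·tan(0.18)·0.15 = -1.8105
v' = 16.5000 − 3.0000·0.15 = 16.0500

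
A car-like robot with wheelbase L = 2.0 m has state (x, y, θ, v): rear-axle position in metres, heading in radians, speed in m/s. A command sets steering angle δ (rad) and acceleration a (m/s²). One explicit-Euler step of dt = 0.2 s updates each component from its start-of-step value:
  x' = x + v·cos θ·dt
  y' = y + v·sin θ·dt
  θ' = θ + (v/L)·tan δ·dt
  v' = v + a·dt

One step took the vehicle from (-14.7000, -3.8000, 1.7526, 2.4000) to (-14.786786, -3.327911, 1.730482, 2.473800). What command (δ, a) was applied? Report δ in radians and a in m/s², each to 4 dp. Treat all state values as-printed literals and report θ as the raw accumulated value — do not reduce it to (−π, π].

a = (v'−v)/dt = (0.073800)/0.2 = 0.3690
Δθ = θ'−θ = -0.022118;  (v·dt/L) = 2.4000·0.2/2.0 = 0.240000
tan δ = Δθ·L/(v·dt) = -0.092158  →  δ = -0.0919

δ = -0.0919, a = 0.3690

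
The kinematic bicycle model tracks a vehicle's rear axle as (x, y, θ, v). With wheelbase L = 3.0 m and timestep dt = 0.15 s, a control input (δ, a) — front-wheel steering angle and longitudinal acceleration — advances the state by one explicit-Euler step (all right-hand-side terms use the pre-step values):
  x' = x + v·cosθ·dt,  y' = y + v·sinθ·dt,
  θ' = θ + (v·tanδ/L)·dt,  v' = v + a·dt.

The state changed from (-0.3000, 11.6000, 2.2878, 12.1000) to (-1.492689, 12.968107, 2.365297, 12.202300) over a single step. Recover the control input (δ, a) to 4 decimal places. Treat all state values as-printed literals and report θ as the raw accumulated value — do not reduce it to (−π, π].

δ = 0.1274, a = 0.6820

a = (v'−v)/dt = (0.102300)/0.15 = 0.6820
Δθ = θ'−θ = 0.077497;  (v·dt/L) = 12.1000·0.15/3.0 = 0.605000
tan δ = Δθ·L/(v·dt) = 0.128094  →  δ = 0.1274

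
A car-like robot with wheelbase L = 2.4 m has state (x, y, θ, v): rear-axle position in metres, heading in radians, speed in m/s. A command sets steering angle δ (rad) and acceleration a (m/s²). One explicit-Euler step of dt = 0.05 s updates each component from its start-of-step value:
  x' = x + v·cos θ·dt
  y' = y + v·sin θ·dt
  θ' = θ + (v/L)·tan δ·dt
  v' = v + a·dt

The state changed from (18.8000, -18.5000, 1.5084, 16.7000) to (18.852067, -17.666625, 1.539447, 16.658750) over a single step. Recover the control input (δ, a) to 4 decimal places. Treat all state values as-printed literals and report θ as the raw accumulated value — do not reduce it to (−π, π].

a = (v'−v)/dt = (-0.041250)/0.05 = -0.8250
Δθ = θ'−θ = 0.031047;  (v·dt/L) = 16.7000·0.05/2.4 = 0.347917
tan δ = Δθ·L/(v·dt) = 0.089237  →  δ = 0.0890

δ = 0.0890, a = -0.8250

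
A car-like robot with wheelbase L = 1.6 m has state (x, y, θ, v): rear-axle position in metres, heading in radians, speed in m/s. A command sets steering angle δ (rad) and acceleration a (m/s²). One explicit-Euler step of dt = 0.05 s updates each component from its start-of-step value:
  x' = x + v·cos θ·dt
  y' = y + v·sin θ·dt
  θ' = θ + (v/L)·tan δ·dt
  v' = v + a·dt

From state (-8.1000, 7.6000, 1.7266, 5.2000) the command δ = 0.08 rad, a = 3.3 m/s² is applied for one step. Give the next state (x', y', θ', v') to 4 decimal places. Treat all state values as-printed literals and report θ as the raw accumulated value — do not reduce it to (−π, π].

x' = -8.1000 + 5.2000·cos(1.7266)·0.05 = -8.1403
y' = 7.6000 + 5.2000·sin(1.7266)·0.05 = 7.8569
θ' = 1.7266 + (5.2000/1.6)·tan(0.08)·0.05 = 1.7396
v' = 5.2000 + 3.3000·0.05 = 5.3650

(-8.1403, 7.8569, 1.7396, 5.3650)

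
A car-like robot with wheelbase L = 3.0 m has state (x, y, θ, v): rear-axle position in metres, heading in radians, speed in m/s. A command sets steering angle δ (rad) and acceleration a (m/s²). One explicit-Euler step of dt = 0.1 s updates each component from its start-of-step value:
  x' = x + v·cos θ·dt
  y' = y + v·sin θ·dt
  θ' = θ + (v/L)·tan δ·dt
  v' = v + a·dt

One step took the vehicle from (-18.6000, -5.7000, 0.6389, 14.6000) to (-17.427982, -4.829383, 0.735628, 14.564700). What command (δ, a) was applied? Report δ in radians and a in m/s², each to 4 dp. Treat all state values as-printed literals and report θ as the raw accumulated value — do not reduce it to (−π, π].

a = (v'−v)/dt = (-0.035300)/0.1 = -0.3530
Δθ = θ'−θ = 0.096728;  (v·dt/L) = 14.6000·0.1/3.0 = 0.486667
tan δ = Δθ·L/(v·dt) = 0.198756  →  δ = 0.1962

δ = 0.1962, a = -0.3530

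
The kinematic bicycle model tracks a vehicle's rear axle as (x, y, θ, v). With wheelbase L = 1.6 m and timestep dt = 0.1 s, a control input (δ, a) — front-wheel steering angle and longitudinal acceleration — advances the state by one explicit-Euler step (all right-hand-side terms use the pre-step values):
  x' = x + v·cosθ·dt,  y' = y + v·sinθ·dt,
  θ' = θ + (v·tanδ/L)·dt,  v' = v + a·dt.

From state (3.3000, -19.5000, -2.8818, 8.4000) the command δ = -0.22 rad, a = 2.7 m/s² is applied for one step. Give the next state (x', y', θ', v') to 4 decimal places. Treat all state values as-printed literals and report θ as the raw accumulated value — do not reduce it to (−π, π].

x' = 3.3000 + 8.4000·cos(-2.8818)·0.1 = 2.4882
y' = -19.5000 + 8.4000·sin(-2.8818)·0.1 = -19.7158
θ' = -2.8818 + (8.4000/1.6)·tan(-0.22)·0.1 = -2.9992
v' = 8.4000 + 2.7000·0.1 = 8.6700

(2.4882, -19.7158, -2.9992, 8.6700)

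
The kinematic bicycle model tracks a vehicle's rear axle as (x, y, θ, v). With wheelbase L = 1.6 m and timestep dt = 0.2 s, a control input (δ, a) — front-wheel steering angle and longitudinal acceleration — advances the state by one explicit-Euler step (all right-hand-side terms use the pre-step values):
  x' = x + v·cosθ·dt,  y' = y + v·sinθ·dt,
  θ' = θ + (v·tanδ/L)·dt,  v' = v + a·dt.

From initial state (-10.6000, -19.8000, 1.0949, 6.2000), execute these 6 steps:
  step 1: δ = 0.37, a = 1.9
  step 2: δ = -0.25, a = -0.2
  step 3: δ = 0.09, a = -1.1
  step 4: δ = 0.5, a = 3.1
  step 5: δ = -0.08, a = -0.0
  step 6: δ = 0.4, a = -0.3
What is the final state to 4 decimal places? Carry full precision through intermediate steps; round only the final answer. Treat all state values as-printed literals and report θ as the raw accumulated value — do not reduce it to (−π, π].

after step 1 (δ=0.37, a=1.9): (-10.031912, -18.697786, 1.395494, 6.580000)
after step 2 (δ=-0.25, a=-0.2): (-9.802394, -17.401955, 1.185475, 6.540000)
after step 3 (δ=0.09, a=-1.1): (-9.310773, -16.189860, 1.259250, 6.320000)
after step 4 (δ=0.5, a=3.1): (-8.923318, -14.986709, 1.690828, 6.940000)
after step 5 (δ=-0.08, a=-0.0): (-9.089523, -13.608696, 1.621280, 6.940000)
after step 6 (δ=0.4, a=-0.3): (-9.159564, -12.222464, 1.988053, 6.880000)

(-9.1596, -12.2225, 1.9881, 6.8800)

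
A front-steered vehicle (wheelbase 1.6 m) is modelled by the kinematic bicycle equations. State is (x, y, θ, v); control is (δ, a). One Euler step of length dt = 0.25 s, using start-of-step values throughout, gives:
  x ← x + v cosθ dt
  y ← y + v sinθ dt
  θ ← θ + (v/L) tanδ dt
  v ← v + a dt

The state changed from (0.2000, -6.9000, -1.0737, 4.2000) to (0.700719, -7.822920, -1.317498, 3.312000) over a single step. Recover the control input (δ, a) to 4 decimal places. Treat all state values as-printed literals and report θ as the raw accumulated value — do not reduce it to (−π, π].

δ = -0.3557, a = -3.5520

a = (v'−v)/dt = (-0.888000)/0.25 = -3.5520
Δθ = θ'−θ = -0.243798;  (v·dt/L) = 4.2000·0.25/1.6 = 0.656250
tan δ = Δθ·L/(v·dt) = -0.371502  →  δ = -0.3557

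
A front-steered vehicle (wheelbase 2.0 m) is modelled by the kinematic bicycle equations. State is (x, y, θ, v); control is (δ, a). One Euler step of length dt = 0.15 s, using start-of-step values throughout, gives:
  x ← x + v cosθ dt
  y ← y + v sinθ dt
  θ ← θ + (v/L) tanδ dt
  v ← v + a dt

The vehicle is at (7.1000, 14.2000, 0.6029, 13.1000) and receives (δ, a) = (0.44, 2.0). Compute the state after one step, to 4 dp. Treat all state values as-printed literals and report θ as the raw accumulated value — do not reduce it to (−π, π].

x' = 7.1000 + 13.1000·cos(0.6029)·0.15 = 8.7186
y' = 14.2000 + 13.1000·sin(0.6029)·0.15 = 15.3142
θ' = 0.6029 + (13.1000/2.0)·tan(0.44)·0.15 = 1.0654
v' = 13.1000 + 2.0000·0.15 = 13.4000

(8.7186, 15.3142, 1.0654, 13.4000)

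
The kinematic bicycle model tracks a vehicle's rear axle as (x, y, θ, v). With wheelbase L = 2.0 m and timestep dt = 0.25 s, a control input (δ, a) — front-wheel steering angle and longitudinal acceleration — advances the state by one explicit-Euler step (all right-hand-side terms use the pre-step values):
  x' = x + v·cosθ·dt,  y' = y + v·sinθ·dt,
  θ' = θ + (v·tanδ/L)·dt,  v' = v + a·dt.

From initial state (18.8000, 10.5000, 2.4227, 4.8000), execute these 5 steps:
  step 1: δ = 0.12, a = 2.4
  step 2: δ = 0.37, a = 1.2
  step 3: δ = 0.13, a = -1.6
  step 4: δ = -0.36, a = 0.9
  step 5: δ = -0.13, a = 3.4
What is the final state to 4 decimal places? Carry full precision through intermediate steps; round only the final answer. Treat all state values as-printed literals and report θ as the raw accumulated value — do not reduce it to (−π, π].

after step 1 (δ=0.12, a=2.4): (17.896957, 11.290262, 2.495048, 5.400000)
after step 2 (δ=0.37, a=1.2): (16.819428, 12.103546, 2.756855, 5.700000)
after step 3 (δ=0.13, a=-1.6): (15.498600, 12.638371, 2.850006, 5.300000)
after step 4 (δ=-0.36, a=0.9): (14.229530, 13.019272, 2.600639, 5.525000)
after step 5 (δ=-0.13, a=3.4): (13.045497, 13.730552, 2.510348, 6.375000)

(13.0455, 13.7306, 2.5103, 6.3750)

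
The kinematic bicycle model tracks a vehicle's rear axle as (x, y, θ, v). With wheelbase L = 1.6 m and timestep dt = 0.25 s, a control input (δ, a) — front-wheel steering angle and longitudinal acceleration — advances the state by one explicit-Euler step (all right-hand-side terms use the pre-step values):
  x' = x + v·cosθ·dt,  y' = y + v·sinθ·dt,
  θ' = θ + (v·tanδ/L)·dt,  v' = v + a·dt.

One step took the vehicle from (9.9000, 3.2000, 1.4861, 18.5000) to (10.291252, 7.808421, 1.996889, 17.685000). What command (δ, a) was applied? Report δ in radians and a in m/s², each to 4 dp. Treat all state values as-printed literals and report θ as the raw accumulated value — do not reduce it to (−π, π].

a = (v'−v)/dt = (-0.815000)/0.25 = -3.2600
Δθ = θ'−θ = 0.510789;  (v·dt/L) = 18.5000·0.25/1.6 = 2.890625
tan δ = Δθ·L/(v·dt) = 0.176705  →  δ = 0.1749

δ = 0.1749, a = -3.2600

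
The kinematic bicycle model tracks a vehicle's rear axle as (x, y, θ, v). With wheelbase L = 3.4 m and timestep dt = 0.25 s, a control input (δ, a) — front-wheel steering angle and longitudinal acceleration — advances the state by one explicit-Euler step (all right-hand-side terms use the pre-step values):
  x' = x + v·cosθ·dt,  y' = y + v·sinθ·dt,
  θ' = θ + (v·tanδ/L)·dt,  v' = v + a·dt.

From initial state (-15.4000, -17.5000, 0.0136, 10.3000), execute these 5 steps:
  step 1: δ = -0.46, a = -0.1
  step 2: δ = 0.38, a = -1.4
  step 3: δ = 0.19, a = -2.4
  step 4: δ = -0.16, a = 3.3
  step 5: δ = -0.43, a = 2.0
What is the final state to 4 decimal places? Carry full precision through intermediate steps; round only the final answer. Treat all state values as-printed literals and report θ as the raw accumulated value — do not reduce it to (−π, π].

(-3.0858, -18.4114, -0.3724, 10.6500)

after step 1 (δ=-0.46, a=-0.1): (-12.825238, -17.464981, -0.361630, 10.275000)
after step 2 (δ=0.38, a=-1.4): (-10.422631, -18.373802, -0.059867, 9.925000)
after step 3 (δ=0.19, a=-2.4): (-7.945826, -18.522259, 0.080484, 9.325000)
after step 4 (δ=-0.16, a=3.3): (-5.622123, -18.334834, -0.030168, 10.150000)
after step 5 (δ=-0.43, a=2.0): (-3.085777, -18.411374, -0.372448, 10.650000)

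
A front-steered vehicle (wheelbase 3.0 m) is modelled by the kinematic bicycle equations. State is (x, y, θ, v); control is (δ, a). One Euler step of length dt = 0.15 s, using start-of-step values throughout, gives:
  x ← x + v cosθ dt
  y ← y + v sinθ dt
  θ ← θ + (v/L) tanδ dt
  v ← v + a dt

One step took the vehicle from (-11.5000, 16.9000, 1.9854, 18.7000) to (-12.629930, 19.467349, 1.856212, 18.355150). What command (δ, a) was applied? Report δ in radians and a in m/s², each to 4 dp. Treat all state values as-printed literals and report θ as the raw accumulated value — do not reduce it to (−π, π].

a = (v'−v)/dt = (-0.344850)/0.15 = -2.2990
Δθ = θ'−θ = -0.129188;  (v·dt/L) = 18.7000·0.15/3.0 = 0.935000
tan δ = Δθ·L/(v·dt) = -0.138169  →  δ = -0.1373

δ = -0.1373, a = -2.2990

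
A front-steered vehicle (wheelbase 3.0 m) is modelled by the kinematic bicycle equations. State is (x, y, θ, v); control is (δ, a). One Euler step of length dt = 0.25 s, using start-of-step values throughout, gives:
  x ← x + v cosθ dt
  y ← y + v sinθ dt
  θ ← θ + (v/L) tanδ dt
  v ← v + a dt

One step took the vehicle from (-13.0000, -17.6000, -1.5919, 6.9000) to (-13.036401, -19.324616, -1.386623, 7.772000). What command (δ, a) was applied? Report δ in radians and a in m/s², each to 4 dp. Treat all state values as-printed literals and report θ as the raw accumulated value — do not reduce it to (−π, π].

a = (v'−v)/dt = (0.872000)/0.25 = 3.4880
Δθ = θ'−θ = 0.205277;  (v·dt/L) = 6.9000·0.25/3.0 = 0.575000
tan δ = Δθ·L/(v·dt) = 0.357003  →  δ = 0.3429

δ = 0.3429, a = 3.4880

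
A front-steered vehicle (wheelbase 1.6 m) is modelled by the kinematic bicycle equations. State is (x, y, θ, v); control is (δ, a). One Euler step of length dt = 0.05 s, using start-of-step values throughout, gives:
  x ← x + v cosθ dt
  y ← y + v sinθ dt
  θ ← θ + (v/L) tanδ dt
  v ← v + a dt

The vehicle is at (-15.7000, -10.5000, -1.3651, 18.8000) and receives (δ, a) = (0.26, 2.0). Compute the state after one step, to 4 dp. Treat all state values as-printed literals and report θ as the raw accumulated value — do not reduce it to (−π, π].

x' = -15.7000 + 18.8000·cos(-1.3651)·0.05 = -15.5080
y' = -10.5000 + 18.8000·sin(-1.3651)·0.05 = -11.4202
θ' = -1.3651 + (18.8000/1.6)·tan(0.26)·0.05 = -1.2088
v' = 18.8000 + 2.0000·0.05 = 18.9000

(-15.5080, -11.4202, -1.2088, 18.9000)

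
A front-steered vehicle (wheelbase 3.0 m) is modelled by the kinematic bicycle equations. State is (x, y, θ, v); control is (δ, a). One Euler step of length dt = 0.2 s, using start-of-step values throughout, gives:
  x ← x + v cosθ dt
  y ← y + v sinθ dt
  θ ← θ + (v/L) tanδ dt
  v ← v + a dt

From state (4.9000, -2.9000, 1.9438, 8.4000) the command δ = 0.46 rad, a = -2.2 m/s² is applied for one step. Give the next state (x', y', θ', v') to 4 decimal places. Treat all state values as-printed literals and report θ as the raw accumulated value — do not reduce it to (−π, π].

(4.2878, -1.3355, 2.2213, 7.9600)

x' = 4.9000 + 8.4000·cos(1.9438)·0.2 = 4.2878
y' = -2.9000 + 8.4000·sin(1.9438)·0.2 = -1.3355
θ' = 1.9438 + (8.4000/3.0)·tan(0.46)·0.2 = 2.2213
v' = 8.4000 − 2.2000·0.2 = 7.9600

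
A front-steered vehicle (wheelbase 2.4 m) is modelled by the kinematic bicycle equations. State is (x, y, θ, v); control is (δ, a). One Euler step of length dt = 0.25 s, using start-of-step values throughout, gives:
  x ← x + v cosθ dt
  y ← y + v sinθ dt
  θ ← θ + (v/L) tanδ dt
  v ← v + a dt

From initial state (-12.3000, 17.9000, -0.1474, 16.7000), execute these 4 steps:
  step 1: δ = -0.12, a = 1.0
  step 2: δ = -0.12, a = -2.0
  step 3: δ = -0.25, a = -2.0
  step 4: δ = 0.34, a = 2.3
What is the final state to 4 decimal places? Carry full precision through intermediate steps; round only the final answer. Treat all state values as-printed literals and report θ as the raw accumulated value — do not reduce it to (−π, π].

after step 1 (δ=-0.12, a=1.0): (-8.170273, 17.286831, -0.357158, 16.950000)
after step 2 (δ=-0.12, a=-2.0): (-4.200183, 15.805347, -0.570056, 16.450000)
after step 3 (δ=-0.25, a=-2.0): (-0.737989, 13.585917, -1.007595, 15.950000)
after step 4 (δ=0.34, a=2.3): (1.390922, 10.214286, -0.419876, 16.525000)

(1.3909, 10.2143, -0.4199, 16.5250)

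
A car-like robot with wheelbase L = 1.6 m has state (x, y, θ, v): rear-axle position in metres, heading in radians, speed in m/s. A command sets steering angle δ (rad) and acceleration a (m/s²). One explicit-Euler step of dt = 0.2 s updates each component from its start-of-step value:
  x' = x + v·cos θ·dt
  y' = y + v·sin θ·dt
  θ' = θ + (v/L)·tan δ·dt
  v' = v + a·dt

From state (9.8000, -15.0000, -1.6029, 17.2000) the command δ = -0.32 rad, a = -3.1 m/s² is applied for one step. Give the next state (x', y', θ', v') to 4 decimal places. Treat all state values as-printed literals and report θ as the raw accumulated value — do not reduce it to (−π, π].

x' = 9.8000 + 17.2000·cos(-1.6029)·0.2 = 9.6896
y' = -15.0000 + 17.2000·sin(-1.6029)·0.2 = -18.4382
θ' = -1.6029 + (17.2000/1.6)·tan(-0.32)·0.2 = -2.3154
v' = 17.2000 − 3.1000·0.2 = 16.5800

(9.6896, -18.4382, -2.3154, 16.5800)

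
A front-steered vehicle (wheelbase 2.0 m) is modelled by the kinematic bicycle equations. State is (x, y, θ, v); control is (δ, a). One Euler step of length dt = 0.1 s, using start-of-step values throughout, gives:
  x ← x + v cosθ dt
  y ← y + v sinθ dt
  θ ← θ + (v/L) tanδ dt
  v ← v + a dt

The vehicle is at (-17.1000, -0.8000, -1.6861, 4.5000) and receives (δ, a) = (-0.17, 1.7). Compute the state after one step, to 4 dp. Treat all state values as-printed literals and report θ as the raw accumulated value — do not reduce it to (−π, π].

(-17.1518, -1.2470, -1.7247, 4.6700)

x' = -17.1000 + 4.5000·cos(-1.6861)·0.1 = -17.1518
y' = -0.8000 + 4.5000·sin(-1.6861)·0.1 = -1.2470
θ' = -1.6861 + (4.5000/2.0)·tan(-0.17)·0.1 = -1.7247
v' = 4.5000 + 1.7000·0.1 = 4.6700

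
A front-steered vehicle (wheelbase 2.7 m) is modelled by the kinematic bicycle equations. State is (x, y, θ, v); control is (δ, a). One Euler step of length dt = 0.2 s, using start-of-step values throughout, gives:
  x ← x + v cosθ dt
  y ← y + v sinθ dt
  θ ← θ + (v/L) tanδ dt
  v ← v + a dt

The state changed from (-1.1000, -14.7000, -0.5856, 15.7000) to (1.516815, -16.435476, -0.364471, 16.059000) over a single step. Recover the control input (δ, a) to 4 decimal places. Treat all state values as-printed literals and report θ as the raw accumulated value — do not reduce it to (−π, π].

a = (v'−v)/dt = (0.359000)/0.2 = 1.7950
Δθ = θ'−θ = 0.221129;  (v·dt/L) = 15.7000·0.2/2.7 = 1.162963
tan δ = Δθ·L/(v·dt) = 0.190143  →  δ = 0.1879

δ = 0.1879, a = 1.7950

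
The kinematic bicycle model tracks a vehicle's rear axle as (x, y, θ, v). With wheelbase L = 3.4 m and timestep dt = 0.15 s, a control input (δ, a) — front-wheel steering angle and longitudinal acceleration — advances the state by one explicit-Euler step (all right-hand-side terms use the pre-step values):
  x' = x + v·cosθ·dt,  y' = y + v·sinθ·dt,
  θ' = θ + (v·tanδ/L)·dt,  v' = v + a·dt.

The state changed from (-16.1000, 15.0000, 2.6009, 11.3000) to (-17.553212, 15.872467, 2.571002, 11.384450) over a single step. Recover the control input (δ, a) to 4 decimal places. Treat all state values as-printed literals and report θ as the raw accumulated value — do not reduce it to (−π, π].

δ = -0.0599, a = 0.5630

a = (v'−v)/dt = (0.084450)/0.15 = 0.5630
Δθ = θ'−θ = -0.029898;  (v·dt/L) = 11.3000·0.15/3.4 = 0.498529
tan δ = Δθ·L/(v·dt) = -0.059972  →  δ = -0.0599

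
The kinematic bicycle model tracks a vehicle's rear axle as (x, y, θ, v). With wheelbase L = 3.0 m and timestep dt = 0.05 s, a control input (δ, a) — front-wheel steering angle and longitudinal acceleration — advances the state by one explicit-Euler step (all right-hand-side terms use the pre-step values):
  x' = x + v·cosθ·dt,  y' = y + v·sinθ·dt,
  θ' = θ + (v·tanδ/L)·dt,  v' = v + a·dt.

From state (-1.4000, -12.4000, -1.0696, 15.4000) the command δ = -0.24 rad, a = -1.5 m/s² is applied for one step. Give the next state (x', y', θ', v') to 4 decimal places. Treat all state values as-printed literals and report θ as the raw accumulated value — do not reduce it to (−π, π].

x' = -1.4000 + 15.4000·cos(-1.0696)·0.05 = -1.0300
y' = -12.4000 + 15.4000·sin(-1.0696)·0.05 = -13.0753
θ' = -1.0696 + (15.4000/3.0)·tan(-0.24)·0.05 = -1.1324
v' = 15.4000 − 1.5000·0.05 = 15.3250

(-1.0300, -13.0753, -1.1324, 15.3250)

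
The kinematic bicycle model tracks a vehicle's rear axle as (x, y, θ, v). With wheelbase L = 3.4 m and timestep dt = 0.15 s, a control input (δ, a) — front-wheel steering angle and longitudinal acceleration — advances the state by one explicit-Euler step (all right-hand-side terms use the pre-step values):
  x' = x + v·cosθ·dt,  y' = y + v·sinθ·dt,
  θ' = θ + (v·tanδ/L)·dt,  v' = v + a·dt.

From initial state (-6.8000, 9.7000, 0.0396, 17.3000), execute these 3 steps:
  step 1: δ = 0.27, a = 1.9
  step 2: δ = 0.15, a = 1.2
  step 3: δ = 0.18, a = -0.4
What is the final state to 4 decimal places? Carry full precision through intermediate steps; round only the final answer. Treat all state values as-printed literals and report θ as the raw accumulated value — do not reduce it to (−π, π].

after step 1 (δ=0.27, a=1.9): (-4.207034, 9.802735, 0.250832, 17.585000)
after step 2 (δ=0.15, a=1.2): (-1.651829, 10.457450, 0.368084, 17.765000)
after step 3 (δ=0.18, a=-0.4): (0.834432, 11.416302, 0.510702, 17.705000)

(0.8344, 11.4163, 0.5107, 17.7050)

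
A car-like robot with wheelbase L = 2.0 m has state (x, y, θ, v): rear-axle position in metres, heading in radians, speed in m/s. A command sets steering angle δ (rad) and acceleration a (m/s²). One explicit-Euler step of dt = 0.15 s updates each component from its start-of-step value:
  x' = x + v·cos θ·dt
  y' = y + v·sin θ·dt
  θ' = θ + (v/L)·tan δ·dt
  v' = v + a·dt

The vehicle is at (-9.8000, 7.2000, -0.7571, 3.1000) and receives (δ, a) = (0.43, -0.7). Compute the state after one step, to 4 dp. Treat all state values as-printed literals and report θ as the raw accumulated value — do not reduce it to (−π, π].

(-9.4620, 6.8806, -0.6505, 2.9950)

x' = -9.8000 + 3.1000·cos(-0.7571)·0.15 = -9.4620
y' = 7.2000 + 3.1000·sin(-0.7571)·0.15 = 6.8806
θ' = -0.7571 + (3.1000/2.0)·tan(0.43)·0.15 = -0.6505
v' = 3.1000 − 0.7000·0.15 = 2.9950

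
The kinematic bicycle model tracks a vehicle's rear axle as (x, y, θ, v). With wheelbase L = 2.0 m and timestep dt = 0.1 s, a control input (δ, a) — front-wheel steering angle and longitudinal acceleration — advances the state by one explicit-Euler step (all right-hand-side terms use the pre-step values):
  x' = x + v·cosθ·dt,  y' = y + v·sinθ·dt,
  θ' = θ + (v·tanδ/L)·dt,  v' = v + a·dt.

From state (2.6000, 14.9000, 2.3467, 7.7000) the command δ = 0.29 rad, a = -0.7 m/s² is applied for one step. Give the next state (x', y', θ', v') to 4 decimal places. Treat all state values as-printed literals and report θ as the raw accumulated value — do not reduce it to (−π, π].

x' = 2.6000 + 7.7000·cos(2.3467)·0.1 = 2.0607
y' = 14.9000 + 7.7000·sin(2.3467)·0.1 = 15.4496
θ' = 2.3467 + (7.7000/2.0)·tan(0.29)·0.1 = 2.4616
v' = 7.7000 − 0.7000·0.1 = 7.6300

(2.0607, 15.4496, 2.4616, 7.6300)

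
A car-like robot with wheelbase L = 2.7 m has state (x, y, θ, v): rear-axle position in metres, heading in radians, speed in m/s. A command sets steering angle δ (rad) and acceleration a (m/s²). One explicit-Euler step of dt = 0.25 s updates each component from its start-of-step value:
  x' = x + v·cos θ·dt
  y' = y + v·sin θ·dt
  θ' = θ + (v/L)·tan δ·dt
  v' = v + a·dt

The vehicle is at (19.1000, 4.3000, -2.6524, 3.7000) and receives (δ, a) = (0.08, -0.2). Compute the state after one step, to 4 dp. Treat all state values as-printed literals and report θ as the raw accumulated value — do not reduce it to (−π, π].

x' = 19.1000 + 3.7000·cos(-2.6524)·0.25 = 18.2835
y' = 4.3000 + 3.7000·sin(-2.6524)·0.25 = 3.8653
θ' = -2.6524 + (3.7000/2.7)·tan(0.08)·0.25 = -2.6249
v' = 3.7000 − 0.2000·0.25 = 3.6500

(18.2835, 3.8653, -2.6249, 3.6500)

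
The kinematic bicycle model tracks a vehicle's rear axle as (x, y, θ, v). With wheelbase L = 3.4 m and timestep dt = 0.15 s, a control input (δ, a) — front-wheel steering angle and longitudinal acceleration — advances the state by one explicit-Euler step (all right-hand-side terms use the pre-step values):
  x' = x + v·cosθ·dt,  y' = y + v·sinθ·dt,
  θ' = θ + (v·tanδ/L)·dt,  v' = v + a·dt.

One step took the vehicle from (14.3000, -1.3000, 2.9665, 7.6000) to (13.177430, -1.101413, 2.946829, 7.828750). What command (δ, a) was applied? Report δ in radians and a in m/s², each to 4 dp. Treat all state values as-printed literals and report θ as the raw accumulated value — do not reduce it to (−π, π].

δ = -0.0586, a = 1.5250

a = (v'−v)/dt = (0.228750)/0.15 = 1.5250
Δθ = θ'−θ = -0.019671;  (v·dt/L) = 7.6000·0.15/3.4 = 0.335294
tan δ = Δθ·L/(v·dt) = -0.058668  →  δ = -0.0586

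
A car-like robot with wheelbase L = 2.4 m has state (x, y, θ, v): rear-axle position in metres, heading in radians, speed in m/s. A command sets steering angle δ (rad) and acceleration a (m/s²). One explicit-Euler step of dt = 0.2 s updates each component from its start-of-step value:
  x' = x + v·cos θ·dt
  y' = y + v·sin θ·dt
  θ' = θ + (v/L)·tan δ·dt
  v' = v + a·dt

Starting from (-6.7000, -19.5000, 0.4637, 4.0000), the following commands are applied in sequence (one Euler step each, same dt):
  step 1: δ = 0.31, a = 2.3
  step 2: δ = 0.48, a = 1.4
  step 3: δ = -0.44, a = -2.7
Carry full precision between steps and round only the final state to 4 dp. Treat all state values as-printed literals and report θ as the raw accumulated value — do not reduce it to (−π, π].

after step 1 (δ=0.31, a=2.3): (-5.984477, -19.142192, 0.570476, 4.460000)
after step 2 (δ=0.48, a=1.4): (-5.233730, -18.660483, 0.763970, 4.740000)
after step 3 (δ=-0.44, a=-2.7): (-4.549184, -18.004663, 0.578011, 4.200000)

(-4.5492, -18.0047, 0.5780, 4.2000)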